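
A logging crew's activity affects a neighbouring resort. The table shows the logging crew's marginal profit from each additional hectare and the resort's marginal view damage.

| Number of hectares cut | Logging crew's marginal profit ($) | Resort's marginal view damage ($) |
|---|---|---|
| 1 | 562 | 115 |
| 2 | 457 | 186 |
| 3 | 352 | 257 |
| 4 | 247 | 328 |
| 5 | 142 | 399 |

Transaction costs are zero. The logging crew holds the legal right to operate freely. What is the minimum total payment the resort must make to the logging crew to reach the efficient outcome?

$389

Left alone the logging crew would choose level 5 (marginal profit stays positive).
Efficient level: k* = 3 (marginal profit ≥ marginal view damage through 3).
The resort must at least cover the logging crew's forgone profit from cutting 5→3: 247 + 142 = 389.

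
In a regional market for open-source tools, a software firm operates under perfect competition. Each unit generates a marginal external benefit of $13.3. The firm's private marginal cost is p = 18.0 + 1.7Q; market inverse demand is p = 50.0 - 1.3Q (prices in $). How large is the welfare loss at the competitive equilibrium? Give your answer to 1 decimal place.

DWL = $29.5

Market equilibrium (private): 18.0 + 1.7Q = 50.0 - 1.3Q → Q_m = 10.6667.
Social marginal cost = private MC − MEB = 4.7 + 1.7Q.
Set SMC = demand: 4.7 + 1.7Q = 50.0 - 1.3Q → Q* = 15.1000.
The welfare-loss triangle has base |Q_m − Q*| and height MEB(Q_m) (the vertical gap between SMC and demand is zero at Q* and MEB at Q_m).
DWL = ½ × 4.4333 × 13.3000 = 29.4814.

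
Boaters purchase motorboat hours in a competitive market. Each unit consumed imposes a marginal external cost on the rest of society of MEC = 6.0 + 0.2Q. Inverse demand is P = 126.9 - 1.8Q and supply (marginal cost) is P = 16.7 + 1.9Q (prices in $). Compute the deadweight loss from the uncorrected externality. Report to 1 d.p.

DWL = $18.3

Market equilibrium (private): 16.7 + 1.9Q = 126.9 - 1.8Q → Q_m = 29.7838.
Social marginal benefit = demand − MEC = 120.9 - 2.0Q.
Set SMB = MC: 120.9 - 2.0Q = 16.7 + 1.9Q → Q* = 26.7179.
Between Q* and Q_m the wedge MC − SMB runs linearly from 0 to MEC(Q_m), so the loss is a triangle.
DWL = ½ × 3.0659 × 11.9568 = 18.3292.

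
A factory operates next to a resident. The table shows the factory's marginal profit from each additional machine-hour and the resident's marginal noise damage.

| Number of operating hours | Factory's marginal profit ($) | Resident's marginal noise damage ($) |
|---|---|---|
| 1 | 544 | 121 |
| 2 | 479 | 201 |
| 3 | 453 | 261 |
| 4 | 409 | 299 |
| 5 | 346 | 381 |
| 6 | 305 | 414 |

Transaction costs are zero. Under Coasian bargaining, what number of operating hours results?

4

Bargaining reaches the level where marginal profit last exceeds marginal noise damage.
That holds through level 4 (409 ≥ 299) but not at 5 (346 < 381).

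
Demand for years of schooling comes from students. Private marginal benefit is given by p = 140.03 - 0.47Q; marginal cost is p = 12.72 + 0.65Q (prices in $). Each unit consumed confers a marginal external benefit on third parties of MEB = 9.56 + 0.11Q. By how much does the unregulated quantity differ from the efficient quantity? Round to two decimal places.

21.85 units

Market equilibrium (private): 12.72 + 0.65Q = 140.03 - 0.47Q → Q_m = 113.6696.
Social marginal benefit = demand + MEB = 149.59 - 0.36Q.
Set SMB = MC: 149.59 - 0.36Q = 12.72 + 0.65Q → Q* = 135.5149.
Gap = |113.6696 − 135.5149| = 21.8453.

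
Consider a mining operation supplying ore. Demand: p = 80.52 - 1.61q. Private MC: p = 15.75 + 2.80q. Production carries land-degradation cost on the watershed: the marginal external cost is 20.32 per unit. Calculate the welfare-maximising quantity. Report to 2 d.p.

q* = 10.08

Social marginal cost = private MC + MEC = 36.07 + 2.80q.
Set SMC = demand: 36.07 + 2.80q = 80.52 - 1.61q → q* = 10.0794.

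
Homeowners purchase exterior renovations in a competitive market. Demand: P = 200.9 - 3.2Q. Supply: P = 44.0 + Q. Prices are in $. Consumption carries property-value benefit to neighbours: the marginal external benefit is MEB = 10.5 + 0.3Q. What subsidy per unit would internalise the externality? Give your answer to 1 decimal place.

Social marginal benefit = demand + MEB = 211.4 - 2.9Q.
Set SMB = MC: 211.4 - 2.9Q = 44.0 + Q → Q* = 42.9231.
The Pigouvian subsidy equals MEB at Q*: 10.5 + 0.3×42.9231 = 23.3769.

subsidy = $23.4 per unit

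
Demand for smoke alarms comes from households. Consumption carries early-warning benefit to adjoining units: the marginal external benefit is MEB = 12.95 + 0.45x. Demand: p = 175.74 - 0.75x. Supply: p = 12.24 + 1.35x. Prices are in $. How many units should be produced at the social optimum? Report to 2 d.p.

x* = 106.94

Social marginal benefit = demand + MEB = 188.69 - 0.30x.
Set SMB = MC: 188.69 - 0.30x = 12.24 + 1.35x → x* = 106.9394.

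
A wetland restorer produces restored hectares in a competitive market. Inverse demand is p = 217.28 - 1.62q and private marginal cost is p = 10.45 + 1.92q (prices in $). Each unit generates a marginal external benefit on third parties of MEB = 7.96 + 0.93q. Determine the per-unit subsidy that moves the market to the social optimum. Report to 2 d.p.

Social marginal cost = private MC − MEB = 2.49 + 0.99q.
Set SMC = demand: 2.49 + 0.99q = 217.28 - 1.62q → q* = 82.2950.
The Pigouvian subsidy equals MEB at q*: 7.96 + 0.93×82.2950 = 84.4944.

subsidy = $84.49 per unit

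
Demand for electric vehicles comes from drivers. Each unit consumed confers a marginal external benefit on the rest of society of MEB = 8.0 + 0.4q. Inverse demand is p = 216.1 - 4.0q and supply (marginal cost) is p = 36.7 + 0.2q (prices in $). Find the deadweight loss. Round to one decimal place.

Market equilibrium (private): 36.7 + 0.2q = 216.1 - 4.0q → q_m = 42.7143.
Social marginal benefit = demand + MEB = 224.1 - 3.6q.
Set SMB = MC: 224.1 - 3.6q = 36.7 + 0.2q → q* = 49.3158.
Height of the DWL triangle at q_m is SMB(q_m) − MC(q_m) = MEB(q_m) = 25.0857.
DWL = ½ × 6.6015 × 25.0857 = 82.8016.

DWL = $82.8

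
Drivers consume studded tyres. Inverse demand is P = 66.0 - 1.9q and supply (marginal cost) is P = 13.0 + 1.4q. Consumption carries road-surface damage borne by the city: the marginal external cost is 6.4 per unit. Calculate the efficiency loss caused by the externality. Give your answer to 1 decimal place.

DWL = 6.2

Market equilibrium (private): 13.0 + 1.4q = 66.0 - 1.9q → q_m = 16.0606.
Social marginal benefit = demand − MEC = 59.6 - 1.9q.
Set SMB = MC: 59.6 - 1.9q = 13.0 + 1.4q → q* = 14.1212.
Height of the DWL triangle at q_m is MC(q_m) − SMB(q_m) = MEC(q_m) = 6.4000.
DWL = ½ × 1.9394 × 6.4000 = 6.2061.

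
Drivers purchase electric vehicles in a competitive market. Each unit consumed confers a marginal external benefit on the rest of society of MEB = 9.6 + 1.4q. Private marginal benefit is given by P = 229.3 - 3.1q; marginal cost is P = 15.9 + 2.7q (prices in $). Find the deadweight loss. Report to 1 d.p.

Market equilibrium (private): 15.9 + 2.7q = 229.3 - 3.1q → q_m = 36.7931.
Social marginal benefit = demand + MEB = 238.9 - 1.7q.
Set SMB = MC: 238.9 - 1.7q = 15.9 + 2.7q → q* = 50.6818.
The loss is the area between SMB and MC from q* to q_m; with linear curves that's a triangle of height MEB(q_m).
DWL = ½ × 13.8887 × 61.1103 = 424.3713.

DWL = $424.4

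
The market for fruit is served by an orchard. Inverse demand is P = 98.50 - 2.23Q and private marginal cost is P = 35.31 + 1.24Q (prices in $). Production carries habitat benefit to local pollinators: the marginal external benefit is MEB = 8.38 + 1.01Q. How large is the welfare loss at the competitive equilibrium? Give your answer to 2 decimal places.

DWL = $145.68

Market equilibrium (private): 35.31 + 1.24Q = 98.50 - 2.23Q → Q_m = 18.2104.
Social marginal cost = private MC − MEB = 26.93 + 0.23Q.
Set SMC = demand: 26.93 + 0.23Q = 98.50 - 2.23Q → Q* = 29.0935.
Between Q* and Q_m the wedge demand − SMC runs linearly from 0 to MEB(Q_m), so the loss is a triangle.
DWL = ½ × 10.8831 × 26.7725 = 145.6839.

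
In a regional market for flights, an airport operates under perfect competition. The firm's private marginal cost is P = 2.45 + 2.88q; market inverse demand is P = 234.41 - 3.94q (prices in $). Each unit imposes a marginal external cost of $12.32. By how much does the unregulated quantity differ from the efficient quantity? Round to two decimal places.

Market equilibrium (private): 2.45 + 2.88q = 234.41 - 3.94q → q_m = 34.0117.
Social marginal cost = private MC + MEC = 14.77 + 2.88q.
Set SMC = demand: 14.77 + 2.88q = 234.41 - 3.94q → q* = 32.2053.
Gap = |34.0117 − 32.2053| = 1.8064.

1.81 units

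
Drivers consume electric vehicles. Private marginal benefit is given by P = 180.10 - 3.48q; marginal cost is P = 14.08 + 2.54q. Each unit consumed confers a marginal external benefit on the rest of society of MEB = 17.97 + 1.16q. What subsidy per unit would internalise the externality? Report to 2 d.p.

subsidy = 61.89 per unit

Social marginal benefit = demand + MEB = 198.07 - 2.32q.
Set SMB = MC: 198.07 - 2.32q = 14.08 + 2.54q → q* = 37.8580.
The Pigouvian subsidy equals MEB at q*: 17.97 + 1.16×37.8580 = 61.8853.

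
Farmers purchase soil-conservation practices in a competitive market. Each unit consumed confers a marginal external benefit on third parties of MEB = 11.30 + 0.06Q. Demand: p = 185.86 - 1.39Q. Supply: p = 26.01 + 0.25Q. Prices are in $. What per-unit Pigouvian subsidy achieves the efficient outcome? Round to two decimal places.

Social marginal benefit = demand + MEB = 197.16 - 1.33Q.
Set SMB = MC: 197.16 - 1.33Q = 26.01 + 0.25Q → Q* = 108.3228.
The Pigouvian subsidy equals MEB at Q*: 11.30 + 0.06×108.3228 = 17.7994.

subsidy = $17.80 per unit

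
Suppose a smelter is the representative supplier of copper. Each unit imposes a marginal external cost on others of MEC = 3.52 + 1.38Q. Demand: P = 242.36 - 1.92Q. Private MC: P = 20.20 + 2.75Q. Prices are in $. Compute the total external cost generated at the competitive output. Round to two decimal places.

Market equilibrium (private): 20.20 + 2.75Q = 242.36 - 1.92Q → Q_m = 47.5717.
Total external cost = ∫₀^{Q_m} (3.52 + 1.38Q) dQ = 3.52×47.5717 + ½×1.38×47.5717² = 1728.9684.

$1728.97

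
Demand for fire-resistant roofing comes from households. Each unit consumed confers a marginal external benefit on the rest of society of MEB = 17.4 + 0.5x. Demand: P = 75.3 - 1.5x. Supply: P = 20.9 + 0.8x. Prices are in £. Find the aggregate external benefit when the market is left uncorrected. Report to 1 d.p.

£551.4

Market equilibrium (private): 20.9 + 0.8x = 75.3 - 1.5x → x_m = 23.6522.
Total external benefit = ∫₀^{x_m} (17.4 + 0.5x) dx = 17.4×23.6522 + ½×0.5×23.6522² = 551.4049.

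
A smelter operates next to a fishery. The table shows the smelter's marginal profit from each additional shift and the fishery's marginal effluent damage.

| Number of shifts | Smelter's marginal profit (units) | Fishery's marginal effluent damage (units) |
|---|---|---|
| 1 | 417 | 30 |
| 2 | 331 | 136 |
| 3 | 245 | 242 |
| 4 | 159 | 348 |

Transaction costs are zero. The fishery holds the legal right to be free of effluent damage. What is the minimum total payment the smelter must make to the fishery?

Efficient level: marginal profit ≥ marginal effluent damage through level 3, so k* = 3.
With the fishery holding the right, the smelter must at least compensate total damage at k*: 30 + 136 + 242 = 408.

408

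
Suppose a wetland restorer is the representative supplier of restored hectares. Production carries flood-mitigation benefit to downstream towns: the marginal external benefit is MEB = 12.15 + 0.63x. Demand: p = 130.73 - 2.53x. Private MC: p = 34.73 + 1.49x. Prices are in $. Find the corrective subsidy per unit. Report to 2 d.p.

Social marginal cost = private MC − MEB = 22.58 + 0.86x.
Set SMC = demand: 22.58 + 0.86x = 130.73 - 2.53x → x* = 31.9027.
The Pigouvian subsidy equals MEB at x*: 12.15 + 0.63×31.9027 = 32.2487.

subsidy = $32.25 per unit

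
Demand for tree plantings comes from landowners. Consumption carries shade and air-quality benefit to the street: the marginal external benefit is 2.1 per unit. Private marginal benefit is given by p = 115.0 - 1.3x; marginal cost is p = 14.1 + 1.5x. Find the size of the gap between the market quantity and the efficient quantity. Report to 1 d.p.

Market equilibrium (private): 14.1 + 1.5x = 115.0 - 1.3x → x_m = 36.0357.
Social marginal benefit = demand + MEB = 117.1 - 1.3x.
Set SMB = MC: 117.1 - 1.3x = 14.1 + 1.5x → x* = 36.7857.
Gap = |36.0357 − 36.7857| = 0.7500.

0.8 units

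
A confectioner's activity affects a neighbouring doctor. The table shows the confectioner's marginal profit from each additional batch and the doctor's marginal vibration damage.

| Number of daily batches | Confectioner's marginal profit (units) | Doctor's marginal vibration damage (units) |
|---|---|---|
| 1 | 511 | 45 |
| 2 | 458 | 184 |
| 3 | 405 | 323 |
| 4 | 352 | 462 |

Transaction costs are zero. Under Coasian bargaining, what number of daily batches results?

3

Bargaining reaches the level where marginal profit last exceeds marginal vibration damage.
That holds through level 3 (405 ≥ 323) but not at 4 (352 < 462).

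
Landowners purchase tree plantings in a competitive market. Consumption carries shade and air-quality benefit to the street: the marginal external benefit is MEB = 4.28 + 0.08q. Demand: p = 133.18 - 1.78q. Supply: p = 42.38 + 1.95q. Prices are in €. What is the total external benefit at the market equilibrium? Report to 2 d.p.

€127.89

Market equilibrium (private): 42.38 + 1.95q = 133.18 - 1.78q → q_m = 24.3432.
Total external benefit = ∫₀^{q_m} (4.28 + 0.08q) dq = 4.28×24.3432 + ½×0.08×24.3432² = 127.8926.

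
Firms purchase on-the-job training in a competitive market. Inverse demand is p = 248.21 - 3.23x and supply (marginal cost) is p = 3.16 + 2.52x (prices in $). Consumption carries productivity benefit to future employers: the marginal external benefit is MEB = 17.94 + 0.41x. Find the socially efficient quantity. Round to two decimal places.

x* = 49.25

Social marginal benefit = demand + MEB = 266.15 - 2.82x.
Set SMB = MC: 266.15 - 2.82x = 3.16 + 2.52x → x* = 49.2491.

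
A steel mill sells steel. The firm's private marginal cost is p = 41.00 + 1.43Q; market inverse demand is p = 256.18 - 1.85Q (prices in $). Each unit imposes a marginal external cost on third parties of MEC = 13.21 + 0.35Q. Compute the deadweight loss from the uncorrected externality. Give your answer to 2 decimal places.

DWL = $180.22

Market equilibrium (private): 41.00 + 1.43Q = 256.18 - 1.85Q → Q_m = 65.6037.
Social marginal cost = private MC + MEC = 54.21 + 1.78Q.
Set SMC = demand: 54.21 + 1.78Q = 256.18 - 1.85Q → Q* = 55.6391.
The loss is the area between SMC and demand from Q* to Q_m; with linear curves that's a triangle of height MEC(Q_m).
DWL = ½ × 9.9646 × 36.1713 = 180.2163.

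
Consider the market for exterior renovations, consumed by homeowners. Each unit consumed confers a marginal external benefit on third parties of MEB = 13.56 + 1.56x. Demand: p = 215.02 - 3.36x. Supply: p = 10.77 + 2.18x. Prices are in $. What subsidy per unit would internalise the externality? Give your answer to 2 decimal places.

Social marginal benefit = demand + MEB = 228.58 - 1.80x.
Set SMB = MC: 228.58 - 1.80x = 10.77 + 2.18x → x* = 54.7261.
The Pigouvian subsidy equals MEB at x*: 13.56 + 1.56×54.7261 = 98.9327.

subsidy = $98.93 per unit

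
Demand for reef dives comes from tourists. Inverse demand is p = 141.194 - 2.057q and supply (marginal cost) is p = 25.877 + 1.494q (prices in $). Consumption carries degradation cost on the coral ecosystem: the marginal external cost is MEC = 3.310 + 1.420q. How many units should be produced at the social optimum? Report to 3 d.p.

q* = 22.532

Social marginal benefit = demand − MEC = 137.884 - 3.477q.
Set SMB = MC: 137.884 - 3.477q = 25.877 + 1.494q → q* = 22.5321.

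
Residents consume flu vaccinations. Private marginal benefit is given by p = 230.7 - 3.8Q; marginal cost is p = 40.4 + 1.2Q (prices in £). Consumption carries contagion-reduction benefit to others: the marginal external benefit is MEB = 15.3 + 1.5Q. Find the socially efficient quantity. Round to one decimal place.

Social marginal benefit = demand + MEB = 246.0 - 2.3Q.
Set SMB = MC: 246.0 - 2.3Q = 40.4 + 1.2Q → Q* = 58.7429.

Q* = 58.7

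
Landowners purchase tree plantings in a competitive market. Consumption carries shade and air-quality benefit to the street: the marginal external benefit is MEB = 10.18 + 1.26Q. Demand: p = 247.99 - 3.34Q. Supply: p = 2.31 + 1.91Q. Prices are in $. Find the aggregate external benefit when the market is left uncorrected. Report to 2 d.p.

$1856.01

Market equilibrium (private): 2.31 + 1.91Q = 247.99 - 3.34Q → Q_m = 46.7962.
Total external benefit = ∫₀^{Q_m} (10.18 + 1.26Q) dQ = 10.18×46.7962 + ½×1.26×46.7962² = 1856.0124.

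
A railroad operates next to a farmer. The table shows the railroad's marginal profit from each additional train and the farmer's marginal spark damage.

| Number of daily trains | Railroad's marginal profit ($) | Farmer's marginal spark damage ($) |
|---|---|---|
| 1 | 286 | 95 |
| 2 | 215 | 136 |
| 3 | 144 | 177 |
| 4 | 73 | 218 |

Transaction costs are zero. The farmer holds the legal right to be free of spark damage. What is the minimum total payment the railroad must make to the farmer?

Efficient level: marginal profit ≥ marginal spark damage through level 2, so k* = 2.
With the farmer holding the right, the railroad must at least compensate total damage at k*: 95 + 136 = 231.

$231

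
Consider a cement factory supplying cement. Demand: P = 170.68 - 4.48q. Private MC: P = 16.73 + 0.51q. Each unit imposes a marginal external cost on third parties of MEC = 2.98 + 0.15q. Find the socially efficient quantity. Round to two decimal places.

q* = 29.37

Social marginal cost = private MC + MEC = 19.71 + 0.66q.
Set SMC = demand: 19.71 + 0.66q = 170.68 - 4.48q → q* = 29.3716.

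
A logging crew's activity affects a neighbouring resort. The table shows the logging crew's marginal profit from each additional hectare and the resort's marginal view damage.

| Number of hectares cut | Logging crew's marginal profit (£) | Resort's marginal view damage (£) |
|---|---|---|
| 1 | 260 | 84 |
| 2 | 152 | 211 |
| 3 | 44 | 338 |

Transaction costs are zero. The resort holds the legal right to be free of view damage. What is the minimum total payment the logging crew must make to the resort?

Efficient level: marginal profit ≥ marginal view damage through level 1, so k* = 1.
With the resort holding the right, the logging crew must at least compensate total damage at k*: 84 = 84.

£84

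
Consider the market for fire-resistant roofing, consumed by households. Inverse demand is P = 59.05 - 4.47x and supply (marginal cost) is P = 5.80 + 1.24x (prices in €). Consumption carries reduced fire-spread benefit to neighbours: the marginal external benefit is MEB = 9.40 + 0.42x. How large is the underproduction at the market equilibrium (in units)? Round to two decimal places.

Market equilibrium (private): 5.80 + 1.24x = 59.05 - 4.47x → x_m = 9.3257.
Social marginal benefit = demand + MEB = 68.45 - 4.05x.
Set SMB = MC: 68.45 - 4.05x = 5.80 + 1.24x → x* = 11.8431.
Gap = |9.3257 − 11.8431| = 2.5174.

2.52 units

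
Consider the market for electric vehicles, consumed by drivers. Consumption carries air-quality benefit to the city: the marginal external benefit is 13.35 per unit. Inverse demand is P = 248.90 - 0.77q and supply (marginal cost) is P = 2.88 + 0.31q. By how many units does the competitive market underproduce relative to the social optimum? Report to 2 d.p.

Market equilibrium (private): 2.88 + 0.31q = 248.90 - 0.77q → q_m = 227.7963.
Social marginal benefit = demand + MEB = 262.25 - 0.77q.
Set SMB = MC: 262.25 - 0.77q = 2.88 + 0.31q → q* = 240.1574.
Gap = |227.7963 − 240.1574| = 12.3611.

12.36 units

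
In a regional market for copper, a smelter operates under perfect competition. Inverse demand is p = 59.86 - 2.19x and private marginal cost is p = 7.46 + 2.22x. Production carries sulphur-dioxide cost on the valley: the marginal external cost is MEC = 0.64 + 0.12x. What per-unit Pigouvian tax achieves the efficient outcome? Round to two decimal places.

Social marginal cost = private MC + MEC = 8.10 + 2.34x.
Set SMC = demand: 8.10 + 2.34x = 59.86 - 2.19x → x* = 11.4260.
The Pigouvian tax equals MEC at x*: 0.64 + 0.12×11.4260 = 2.0111.

tax = 2.01 per unit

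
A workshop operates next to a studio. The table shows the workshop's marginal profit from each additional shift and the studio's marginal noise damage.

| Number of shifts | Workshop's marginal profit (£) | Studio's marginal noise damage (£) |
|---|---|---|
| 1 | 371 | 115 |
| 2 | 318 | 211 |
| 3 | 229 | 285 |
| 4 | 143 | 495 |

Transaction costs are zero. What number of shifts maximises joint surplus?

Bargaining reaches the level where marginal profit last exceeds marginal noise damage.
That holds through level 2 (318 ≥ 211) but not at 3 (229 < 285).

2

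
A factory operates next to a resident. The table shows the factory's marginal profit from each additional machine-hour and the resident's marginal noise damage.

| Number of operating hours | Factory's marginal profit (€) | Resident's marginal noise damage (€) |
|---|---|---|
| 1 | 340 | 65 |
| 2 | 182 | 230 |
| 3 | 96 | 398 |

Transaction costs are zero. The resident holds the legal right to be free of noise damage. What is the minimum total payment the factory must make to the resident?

€65

Efficient level: marginal profit ≥ marginal noise damage through level 1, so k* = 1.
With the resident holding the right, the factory must at least compensate total damage at k*: 65 = 65.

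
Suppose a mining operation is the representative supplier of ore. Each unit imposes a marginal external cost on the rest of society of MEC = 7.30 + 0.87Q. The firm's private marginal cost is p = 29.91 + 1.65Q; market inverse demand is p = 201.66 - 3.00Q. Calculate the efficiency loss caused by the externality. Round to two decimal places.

DWL = 140.85

Market equilibrium (private): 29.91 + 1.65Q = 201.66 - 3.00Q → Q_m = 36.9355.
Social marginal cost = private MC + MEC = 37.21 + 2.52Q.
Set SMC = demand: 37.21 + 2.52Q = 201.66 - 3.00Q → Q* = 29.7917.
Between Q* and Q_m the wedge SMC − demand runs linearly from 0 to MEC(Q_m), so the loss is a triangle.
DWL = ½ × 7.1438 × 39.4339 = 140.8539.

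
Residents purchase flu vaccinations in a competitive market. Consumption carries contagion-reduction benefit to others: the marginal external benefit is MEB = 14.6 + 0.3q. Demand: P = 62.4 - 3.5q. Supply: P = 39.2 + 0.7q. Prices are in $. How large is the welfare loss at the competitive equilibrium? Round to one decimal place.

DWL = $33.9

Market equilibrium (private): 39.2 + 0.7q = 62.4 - 3.5q → q_m = 5.5238.
Social marginal benefit = demand + MEB = 77.0 - 3.2q.
Set SMB = MC: 77.0 - 3.2q = 39.2 + 0.7q → q* = 9.6923.
The welfare-loss triangle has base |q_m − q*| and height MEB(q_m) (the vertical gap between SMB and MC is zero at q* and MEB at q_m).
DWL = ½ × 4.1685 × 16.2571 = 33.8839.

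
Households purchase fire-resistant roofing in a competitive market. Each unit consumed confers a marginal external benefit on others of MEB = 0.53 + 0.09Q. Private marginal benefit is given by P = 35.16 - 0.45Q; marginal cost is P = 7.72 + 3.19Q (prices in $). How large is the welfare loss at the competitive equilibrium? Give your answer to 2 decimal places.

Market equilibrium (private): 7.72 + 3.19Q = 35.16 - 0.45Q → Q_m = 7.5385.
Social marginal benefit = demand + MEB = 35.69 - 0.36Q.
Set SMB = MC: 35.69 - 0.36Q = 7.72 + 3.19Q → Q* = 7.8789.
Between Q* and Q_m the wedge SMB − MC runs linearly from 0 to MEB(Q_m), so the loss is a triangle.
DWL = ½ × 0.3404 × 1.2085 = 0.2057.

DWL = $0.21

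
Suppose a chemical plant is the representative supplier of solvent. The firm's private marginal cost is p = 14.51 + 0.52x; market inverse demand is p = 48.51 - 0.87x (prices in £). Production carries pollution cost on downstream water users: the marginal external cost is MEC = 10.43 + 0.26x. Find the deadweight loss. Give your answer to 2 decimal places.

DWL = £85.42

Market equilibrium (private): 14.51 + 0.52x = 48.51 - 0.87x → x_m = 24.4604.
Social marginal cost = private MC + MEC = 24.94 + 0.78x.
Set SMC = demand: 24.94 + 0.78x = 48.51 - 0.87x → x* = 14.2848.
The welfare-loss triangle has base |x_m − x*| and height MEC(x_m) (the vertical gap between SMC and demand is zero at x* and MEC at x_m).
DWL = ½ × 10.1756 × 16.7897 = 85.4226.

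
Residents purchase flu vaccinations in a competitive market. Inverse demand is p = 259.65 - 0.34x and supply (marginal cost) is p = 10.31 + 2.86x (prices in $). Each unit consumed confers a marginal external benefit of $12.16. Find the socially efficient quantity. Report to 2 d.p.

x* = 81.72

Social marginal benefit = demand + MEB = 271.81 - 0.34x.
Set SMB = MC: 271.81 - 0.34x = 10.31 + 2.86x → x* = 81.7188.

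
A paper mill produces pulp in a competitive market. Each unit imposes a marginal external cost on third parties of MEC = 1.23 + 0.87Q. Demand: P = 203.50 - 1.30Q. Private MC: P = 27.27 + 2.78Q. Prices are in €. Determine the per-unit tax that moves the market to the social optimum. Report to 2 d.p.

tax = €31.99 per unit

Social marginal cost = private MC + MEC = 28.50 + 3.65Q.
Set SMC = demand: 28.50 + 3.65Q = 203.50 - 1.30Q → Q* = 35.3535.
The Pigouvian tax equals MEC at Q*: 1.23 + 0.87×35.3535 = 31.9875.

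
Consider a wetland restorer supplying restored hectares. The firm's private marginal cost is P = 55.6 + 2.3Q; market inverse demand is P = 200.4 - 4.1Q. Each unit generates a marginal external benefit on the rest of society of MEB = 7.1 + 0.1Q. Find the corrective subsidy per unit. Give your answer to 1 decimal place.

Social marginal cost = private MC − MEB = 48.5 + 2.2Q.
Set SMC = demand: 48.5 + 2.2Q = 200.4 - 4.1Q → Q* = 24.1111.
The Pigouvian subsidy equals MEB at Q*: 7.1 + 0.1×24.1111 = 9.5111.

subsidy = 9.5 per unit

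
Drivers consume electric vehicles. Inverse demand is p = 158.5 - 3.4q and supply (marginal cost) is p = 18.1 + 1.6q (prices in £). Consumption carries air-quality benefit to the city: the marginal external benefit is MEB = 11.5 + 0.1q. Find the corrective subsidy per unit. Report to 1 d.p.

Social marginal benefit = demand + MEB = 170.0 - 3.3q.
Set SMB = MC: 170.0 - 3.3q = 18.1 + 1.6q → q* = 31.0000.
The Pigouvian subsidy equals MEB at q*: 11.5 + 0.1×31.0000 = 14.6000.

subsidy = £14.6 per unit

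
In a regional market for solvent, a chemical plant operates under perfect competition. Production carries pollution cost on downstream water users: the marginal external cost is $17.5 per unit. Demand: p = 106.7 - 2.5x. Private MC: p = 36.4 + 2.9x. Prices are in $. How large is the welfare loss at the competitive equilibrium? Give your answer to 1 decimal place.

Market equilibrium (private): 36.4 + 2.9x = 106.7 - 2.5x → x_m = 13.0185.
Social marginal cost = private MC + MEC = 53.9 + 2.9x.
Set SMC = demand: 53.9 + 2.9x = 106.7 - 2.5x → x* = 9.7778.
Height of the DWL triangle at x_m is SMC(x_m) − demand(x_m) = MEC(x_m) = 17.5000.
DWL = ½ × 3.2407 × 17.5000 = 28.3561.

DWL = $28.4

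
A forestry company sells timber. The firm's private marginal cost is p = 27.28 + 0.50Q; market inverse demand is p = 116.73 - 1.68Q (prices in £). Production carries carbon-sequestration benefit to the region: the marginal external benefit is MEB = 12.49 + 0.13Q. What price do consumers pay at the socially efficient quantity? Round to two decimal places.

P = £33.19

Social marginal cost = private MC − MEB = 14.79 + 0.37Q.
Set SMC = demand: 14.79 + 0.37Q = 116.73 - 1.68Q → Q* = 49.7268.
Consumer price on the demand curve at Q*: 116.73 − 1.68×49.7268 = 33.1890.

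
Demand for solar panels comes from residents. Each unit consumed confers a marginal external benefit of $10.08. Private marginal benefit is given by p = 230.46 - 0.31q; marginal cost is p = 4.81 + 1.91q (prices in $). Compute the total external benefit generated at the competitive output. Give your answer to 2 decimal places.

$1024.57

Market equilibrium (private): 4.81 + 1.91q = 230.46 - 0.31q → q_m = 101.6441.
Total external benefit = MEB × q_m = 10.08 × 101.6441 = 1024.5725.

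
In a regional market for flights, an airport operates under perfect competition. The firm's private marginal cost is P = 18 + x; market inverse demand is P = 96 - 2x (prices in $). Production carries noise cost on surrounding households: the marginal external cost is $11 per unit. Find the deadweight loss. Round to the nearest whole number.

DWL = $20

Market equilibrium (private): 18 + x = 96 - 2x → x_m = 26.0000.
Social marginal cost = private MC + MEC = 29 + x.
Set SMC = demand: 29 + x = 96 - 2x → x* = 22.3333.
The loss is the area between SMC and demand from x* to x_m; with linear curves that's a triangle of height MEC(x_m).
DWL = ½ × 3.6667 × 11.0000 = 20.1669.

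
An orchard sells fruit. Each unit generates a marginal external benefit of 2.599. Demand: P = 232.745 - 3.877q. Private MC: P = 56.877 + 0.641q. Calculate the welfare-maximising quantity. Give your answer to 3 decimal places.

Social marginal cost = private MC − MEB = 54.278 + 0.641q.
Set SMC = demand: 54.278 + 0.641q = 232.745 - 3.877q → q* = 39.5013.

q* = 39.501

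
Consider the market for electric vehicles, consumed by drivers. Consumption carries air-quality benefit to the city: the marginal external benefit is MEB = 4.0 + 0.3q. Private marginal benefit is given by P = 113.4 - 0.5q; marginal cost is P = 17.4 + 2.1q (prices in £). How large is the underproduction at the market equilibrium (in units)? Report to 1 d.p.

6.6 units

Market equilibrium (private): 17.4 + 2.1q = 113.4 - 0.5q → q_m = 36.9231.
Social marginal benefit = demand + MEB = 117.4 - 0.2q.
Set SMB = MC: 117.4 - 0.2q = 17.4 + 2.1q → q* = 43.4783.
Gap = |36.9231 − 43.4783| = 6.5552.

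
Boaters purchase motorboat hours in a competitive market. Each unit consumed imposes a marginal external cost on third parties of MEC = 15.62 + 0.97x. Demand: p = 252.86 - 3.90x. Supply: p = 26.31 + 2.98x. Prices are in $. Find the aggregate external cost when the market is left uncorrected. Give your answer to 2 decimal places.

Market equilibrium (private): 26.31 + 2.98x = 252.86 - 3.90x → x_m = 32.9288.
Total external cost = ∫₀^{x_m} (15.62 + 0.97x) dx = 15.62×32.9288 + ½×0.97×32.9288² = 1040.2362.

$1040.24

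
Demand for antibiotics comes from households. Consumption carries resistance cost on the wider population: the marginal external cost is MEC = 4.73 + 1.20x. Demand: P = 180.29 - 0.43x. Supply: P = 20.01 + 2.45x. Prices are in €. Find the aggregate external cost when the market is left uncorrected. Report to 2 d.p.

€2121.58

Market equilibrium (private): 20.01 + 2.45x = 180.29 - 0.43x → x_m = 55.6528.
Total external cost = ∫₀^{x_m} (4.73 + 1.20x) dx = 4.73×55.6528 + ½×1.20×55.6528² = 2121.5782.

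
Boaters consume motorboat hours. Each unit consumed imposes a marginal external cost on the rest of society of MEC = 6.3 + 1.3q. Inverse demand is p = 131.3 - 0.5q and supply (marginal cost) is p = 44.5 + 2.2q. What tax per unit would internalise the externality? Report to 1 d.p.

Social marginal benefit = demand − MEC = 125.0 - 1.8q.
Set SMB = MC: 125.0 - 1.8q = 44.5 + 2.2q → q* = 20.1250.
The Pigouvian tax equals MEC at q*: 6.3 + 1.3×20.1250 = 32.4625.

tax = 32.5 per unit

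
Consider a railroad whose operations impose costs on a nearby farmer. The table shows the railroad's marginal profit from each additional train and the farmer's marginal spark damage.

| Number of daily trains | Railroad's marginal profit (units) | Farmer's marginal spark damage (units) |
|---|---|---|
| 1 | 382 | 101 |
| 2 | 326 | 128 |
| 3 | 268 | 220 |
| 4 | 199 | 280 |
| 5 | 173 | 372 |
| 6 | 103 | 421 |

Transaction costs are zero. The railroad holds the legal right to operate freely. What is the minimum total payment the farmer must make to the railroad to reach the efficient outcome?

Left alone the railroad would choose level 6 (marginal profit stays positive).
Efficient level: k* = 3 (marginal profit ≥ marginal spark damage through 3).
The farmer must at least cover the railroad's forgone profit from cutting 6→3: 199 + 173 + 103 = 475.

475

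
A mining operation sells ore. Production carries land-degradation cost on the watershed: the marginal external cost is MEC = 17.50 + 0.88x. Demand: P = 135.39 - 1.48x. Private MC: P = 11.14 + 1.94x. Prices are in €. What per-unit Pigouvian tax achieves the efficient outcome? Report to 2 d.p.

tax = €39.35 per unit

Social marginal cost = private MC + MEC = 28.64 + 2.82x.
Set SMC = demand: 28.64 + 2.82x = 135.39 - 1.48x → x* = 24.8256.
The Pigouvian tax equals MEC at x*: 17.50 + 0.88×24.8256 = 39.3465.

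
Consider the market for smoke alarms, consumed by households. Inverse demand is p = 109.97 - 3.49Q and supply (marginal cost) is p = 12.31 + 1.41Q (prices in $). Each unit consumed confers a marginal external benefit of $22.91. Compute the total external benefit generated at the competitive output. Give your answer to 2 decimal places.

Market equilibrium (private): 12.31 + 1.41Q = 109.97 - 3.49Q → Q_m = 19.9306.
Total external benefit = MEB × Q_m = 22.91 × 19.9306 = 456.6100.

$456.61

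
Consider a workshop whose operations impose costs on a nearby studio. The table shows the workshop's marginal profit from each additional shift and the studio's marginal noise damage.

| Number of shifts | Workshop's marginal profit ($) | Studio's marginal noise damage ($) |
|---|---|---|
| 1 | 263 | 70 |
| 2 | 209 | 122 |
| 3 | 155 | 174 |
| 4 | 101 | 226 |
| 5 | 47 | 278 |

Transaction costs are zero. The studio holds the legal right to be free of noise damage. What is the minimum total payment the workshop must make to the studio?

Efficient level: marginal profit ≥ marginal noise damage through level 2, so k* = 2.
With the studio holding the right, the workshop must at least compensate total damage at k*: 70 + 122 = 192.

$192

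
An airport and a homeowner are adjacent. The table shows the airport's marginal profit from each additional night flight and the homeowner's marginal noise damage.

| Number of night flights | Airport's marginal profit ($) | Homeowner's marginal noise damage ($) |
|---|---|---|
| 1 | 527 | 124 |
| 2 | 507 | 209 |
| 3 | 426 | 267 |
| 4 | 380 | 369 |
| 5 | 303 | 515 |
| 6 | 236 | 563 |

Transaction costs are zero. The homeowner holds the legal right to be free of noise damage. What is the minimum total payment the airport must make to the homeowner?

$969

Efficient level: marginal profit ≥ marginal noise damage through level 4, so k* = 4.
With the homeowner holding the right, the airport must at least compensate total damage at k*: 124 + 209 + 267 + 369 = 969.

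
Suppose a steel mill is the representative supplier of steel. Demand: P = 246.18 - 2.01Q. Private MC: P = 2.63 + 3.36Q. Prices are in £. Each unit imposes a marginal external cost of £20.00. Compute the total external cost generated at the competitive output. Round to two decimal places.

£907.08

Market equilibrium (private): 2.63 + 3.36Q = 246.18 - 2.01Q → Q_m = 45.3538.
Total external cost = MEC × Q_m = 20.00 × 45.3538 = 907.0760.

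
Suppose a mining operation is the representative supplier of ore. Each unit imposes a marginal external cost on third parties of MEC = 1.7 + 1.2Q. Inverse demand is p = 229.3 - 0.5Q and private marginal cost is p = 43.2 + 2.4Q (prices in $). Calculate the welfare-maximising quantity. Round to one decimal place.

Q* = 45.0

Social marginal cost = private MC + MEC = 44.9 + 3.6Q.
Set SMC = demand: 44.9 + 3.6Q = 229.3 - 0.5Q → Q* = 44.9756.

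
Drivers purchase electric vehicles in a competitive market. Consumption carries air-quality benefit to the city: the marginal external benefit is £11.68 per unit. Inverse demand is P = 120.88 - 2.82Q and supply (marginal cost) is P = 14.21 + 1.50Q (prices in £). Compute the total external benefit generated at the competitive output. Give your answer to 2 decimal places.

£288.40

Market equilibrium (private): 14.21 + 1.50Q = 120.88 - 2.82Q → Q_m = 24.6921.
Total external benefit = MEB × Q_m = 11.68 × 24.6921 = 288.4037.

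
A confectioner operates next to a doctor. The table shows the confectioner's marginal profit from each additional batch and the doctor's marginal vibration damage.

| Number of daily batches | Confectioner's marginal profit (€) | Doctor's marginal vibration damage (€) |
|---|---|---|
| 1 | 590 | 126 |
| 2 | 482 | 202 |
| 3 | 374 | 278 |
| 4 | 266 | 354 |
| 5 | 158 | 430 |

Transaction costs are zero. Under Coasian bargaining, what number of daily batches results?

Bargaining reaches the level where marginal profit last exceeds marginal vibration damage.
That holds through level 3 (374 ≥ 278) but not at 4 (266 < 354).

3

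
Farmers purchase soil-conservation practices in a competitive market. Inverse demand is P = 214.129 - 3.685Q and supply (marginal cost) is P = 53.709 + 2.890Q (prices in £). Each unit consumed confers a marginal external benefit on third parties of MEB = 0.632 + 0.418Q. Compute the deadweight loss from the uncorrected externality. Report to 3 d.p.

Market equilibrium (private): 53.709 + 2.890Q = 214.129 - 3.685Q → Q_m = 24.3985.
Social marginal benefit = demand + MEB = 214.761 - 3.267Q.
Set SMB = MC: 214.761 - 3.267Q = 53.709 + 2.890Q → Q* = 26.1575.
Between Q* and Q_m the wedge SMB − MC runs linearly from 0 to MEB(Q_m), so the loss is a triangle.
DWL = ½ × 1.7590 × 10.8306 = 9.5255.

DWL = £9.526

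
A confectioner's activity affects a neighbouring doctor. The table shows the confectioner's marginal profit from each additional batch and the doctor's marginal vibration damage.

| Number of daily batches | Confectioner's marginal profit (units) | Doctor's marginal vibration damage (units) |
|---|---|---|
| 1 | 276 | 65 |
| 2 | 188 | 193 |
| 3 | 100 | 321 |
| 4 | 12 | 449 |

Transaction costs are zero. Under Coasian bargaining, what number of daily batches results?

Bargaining reaches the level where marginal profit last exceeds marginal vibration damage.
That holds through level 1 (276 ≥ 65) but not at 2 (188 < 193).

1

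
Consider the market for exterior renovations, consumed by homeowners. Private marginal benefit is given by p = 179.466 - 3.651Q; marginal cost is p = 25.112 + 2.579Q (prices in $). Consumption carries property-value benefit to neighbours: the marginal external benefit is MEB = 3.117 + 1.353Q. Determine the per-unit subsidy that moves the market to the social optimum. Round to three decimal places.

Social marginal benefit = demand + MEB = 182.583 - 2.298Q.
Set SMB = MC: 182.583 - 2.298Q = 25.112 + 2.579Q → Q* = 32.2885.
The Pigouvian subsidy equals MEB at Q*: 3.117 + 1.353×32.2885 = 46.8033.

subsidy = $46.803 per unit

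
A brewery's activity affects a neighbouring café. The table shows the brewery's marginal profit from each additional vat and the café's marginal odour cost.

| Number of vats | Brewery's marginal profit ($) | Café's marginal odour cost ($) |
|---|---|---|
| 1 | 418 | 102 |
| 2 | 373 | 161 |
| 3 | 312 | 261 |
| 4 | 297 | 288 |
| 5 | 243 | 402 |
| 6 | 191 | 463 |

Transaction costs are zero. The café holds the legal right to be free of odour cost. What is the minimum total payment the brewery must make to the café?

$812

Efficient level: marginal profit ≥ marginal odour cost through level 4, so k* = 4.
With the café holding the right, the brewery must at least compensate total damage at k*: 102 + 161 + 261 + 288 = 812.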